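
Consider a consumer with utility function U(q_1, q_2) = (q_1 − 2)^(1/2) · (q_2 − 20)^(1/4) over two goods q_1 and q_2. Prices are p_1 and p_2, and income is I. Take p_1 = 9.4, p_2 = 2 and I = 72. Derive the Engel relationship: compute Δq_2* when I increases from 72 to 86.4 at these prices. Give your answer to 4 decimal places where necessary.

Δq_2* = 2.4

This is Cobb-Douglas in (q_1−2, q_2−20): tangency gives 0.5·p_2·(q_2−20) = 0.25·p_1·(q_1−2).
Substituting into the budget: q_1* = 2 + 2/3·(I − 2·p_1 − 20·p_2)/p_1, and q_2* = 20 + 1/3·(…)/p_2.
Discretionary income = 72 − 2·9.4 − 20·2 = 13.2; q_2* = 20 + 1/3·13.2/2 = 22.2.
At I' = 86.4: q_2* = 24.6. Change: 24.6 − 22.2 = 2.4.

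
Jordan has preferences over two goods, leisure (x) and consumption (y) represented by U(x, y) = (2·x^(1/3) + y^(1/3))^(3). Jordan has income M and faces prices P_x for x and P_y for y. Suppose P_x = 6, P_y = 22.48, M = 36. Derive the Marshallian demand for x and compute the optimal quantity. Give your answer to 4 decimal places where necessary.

x* = 5.0733

From the CES first-order condition, 2·(y/x)^(2/3) = P_x/P_y.
Hence y/x = ((1/2)·P_x/P_y)^(1/(2/3)), i.e. raised to the 1.5 power.
With the ratio pinned down, the budget gives x* = M/(P_x + P_y·(y/x)) and y* = (y/x)·x*.
Numerically y/x = 0.048751, so x* = 36/(6 + 22.48·0.048751) = 5.0733.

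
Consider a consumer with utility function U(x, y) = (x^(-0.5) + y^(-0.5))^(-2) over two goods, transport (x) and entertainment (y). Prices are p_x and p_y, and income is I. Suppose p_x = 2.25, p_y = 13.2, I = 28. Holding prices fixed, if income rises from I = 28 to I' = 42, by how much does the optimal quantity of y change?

MU_x ∝ x^(-1.5), MU_y ∝ y^(-1.5), so MRS = (y/x)^(1.5) = p_x/p_y.
Solve for the ratio: y/x = [p_x/p_y]^(2/3).
With the ratio pinned down, the budget gives x* = I/(p_x + p_y·(y/x)) and y* = (y/x)·x*.
Numerically y/x = 0.307425, so x* = 28/(2.25 + 13.2·0.307425) = 4.4388 and y* = 0.307425·4.4388 = 1.3646.
At I' = 42: y* = 2.0469. Change: 2.0469 − 1.3646 = 0.6823.

Δy* = 0.6823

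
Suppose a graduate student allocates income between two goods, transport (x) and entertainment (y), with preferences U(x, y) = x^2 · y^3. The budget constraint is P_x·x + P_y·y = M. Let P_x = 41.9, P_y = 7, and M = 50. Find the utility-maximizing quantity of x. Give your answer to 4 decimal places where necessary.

Tangency: MRS = (2/3)·y/x = P_x/P_y.
So 2·P_y·y = 3·P_x·x; combined with the budget, a share 0.4 of income goes to x.
Demand: x*(P_x,P_y,M) = 0.4·M/P_x and y* = 0.6·M/P_y.
At P_x=41.9, P_y=7, M=50: x* = 0.4·50/41.9 = 0.4773.

x* = 0.4773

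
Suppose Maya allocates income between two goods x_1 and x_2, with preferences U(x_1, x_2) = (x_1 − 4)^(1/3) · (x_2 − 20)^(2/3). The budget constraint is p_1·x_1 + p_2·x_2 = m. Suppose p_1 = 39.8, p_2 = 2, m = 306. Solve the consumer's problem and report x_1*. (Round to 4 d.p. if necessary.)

x_1* = 4.8945

Discretionary income = 306 − 4·39.8 − 20·2 = 106.8; x_1* = 4 + 1/3·106.8/39.8 = 4.8945.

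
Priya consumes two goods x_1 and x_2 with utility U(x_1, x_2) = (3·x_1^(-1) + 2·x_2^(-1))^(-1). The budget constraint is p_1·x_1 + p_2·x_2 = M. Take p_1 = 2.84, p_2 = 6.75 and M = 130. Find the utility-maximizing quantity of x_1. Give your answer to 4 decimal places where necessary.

MRS = MU_x_1/MU_x_2 = (3/2)·(x_2/x_1)^(2). Set equal to p_1/p_2.
Hence x_2/x_1 = ((2/3)·p_1/p_2)^(1/(2)), i.e. raised to the 0.5 power.
Substitute x_2 = (x_2/x_1)·x_1 into the budget: x_1* = M/(p_1 + p_2·(x_2/x_1)).
Numerically x_2/x_1 = 0.529617, so x_1* = 130/(2.84 + 6.75·0.529617) = 20.2653.

x_1* = 20.2653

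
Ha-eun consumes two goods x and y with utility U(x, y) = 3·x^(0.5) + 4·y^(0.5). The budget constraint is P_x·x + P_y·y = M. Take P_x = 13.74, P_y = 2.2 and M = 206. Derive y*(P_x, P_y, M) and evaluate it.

Substitute y = (y/x)·x into the budget: x* = M/(P_x + P_y·(y/x)).
Numerically y/x = 69.343471, so x* = 206/(13.74 + 2.2·69.343471) = 1.2388 and y* = 69.343471·1.2388 = 85.8998.

y* = 85.8998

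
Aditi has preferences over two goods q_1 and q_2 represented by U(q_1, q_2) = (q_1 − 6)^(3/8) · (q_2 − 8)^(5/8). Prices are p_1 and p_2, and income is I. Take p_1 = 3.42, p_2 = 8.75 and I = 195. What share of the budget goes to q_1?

share on q_1 = 0.3062

After buying the subsistence bundle (6, 8), a share 0.375 of the remaining income goes to q_1: q_1* = 6 + 0.375·(I − 6p_1 − 8p_2)/p_1.
Discretionary income = 195 − 6·3.42 − 8·8.75 = 104.48; q_1* = 6 + 0.375·104.48/3.42 = 17.4561; q_2* = 8 + 0.625·104.48/8.75 = 15.4629.
Expenditure on q_1: 3.42·17.4561 = 59.7; share = 0.3062.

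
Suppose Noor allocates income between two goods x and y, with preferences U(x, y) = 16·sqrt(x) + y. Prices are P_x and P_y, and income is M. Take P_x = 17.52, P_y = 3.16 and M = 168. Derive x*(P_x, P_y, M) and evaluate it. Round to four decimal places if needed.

x* = 2.082

Utility is quasi-linear in y; the FOC for x is 8/√x = P_x/P_y.
Thus x* = (8·P_y/P_x)² — independent of M — with the rest of income spent on y.
Plugging in: x* = (8·3.16/17.52)² = 2.082.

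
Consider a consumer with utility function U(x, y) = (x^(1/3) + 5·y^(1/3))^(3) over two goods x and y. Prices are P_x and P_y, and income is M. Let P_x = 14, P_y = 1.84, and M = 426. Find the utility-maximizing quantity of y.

From the CES first-order condition, (1/5)·(y/x)^(2/3) = P_x/P_y.
Hence y/x = (5·P_x/P_y)^(1/(2/3)), i.e. raised to the 1.5 power.
Substitute y = (y/x)·x into the budget: x* = M/(P_x + P_y·(y/x)).
Numerically y/x = 234.649874, so x* = 426/(14 + 1.84·234.649874) = 0.9557 and y* = 234.649874·0.9557 = 224.2503.

y* = 224.2503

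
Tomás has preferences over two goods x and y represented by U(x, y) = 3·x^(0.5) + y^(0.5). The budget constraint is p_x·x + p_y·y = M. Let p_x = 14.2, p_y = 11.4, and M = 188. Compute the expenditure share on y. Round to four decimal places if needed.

share on y = 0.1216

MRS = MU_x/MU_y = 3·(y/x)^(0.5). Set equal to p_x/p_y.
Solve for the ratio: y/x = [(1/3)·p_x/p_y]^(2).
With the ratio pinned down, the budget gives x* = M/(p_x + p_y·(y/x)) and y* = (y/x)·x*.
Numerically y/x = 0.172395, so x* = 188/(14.2 + 11.4·0.172395) = 11.6298 and y* = 0.172395·11.6298 = 2.0049.
Expenditure on y: 11.4·2.0049 = 22.8562; share = 0.1216.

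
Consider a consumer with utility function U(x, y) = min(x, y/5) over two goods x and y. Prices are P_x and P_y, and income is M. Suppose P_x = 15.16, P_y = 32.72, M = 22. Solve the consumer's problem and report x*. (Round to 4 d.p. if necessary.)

With perfect complements, no substitution: consume in ratio x:y = 1:5.
Budget: P_x·x + P_y·5·x = M, so (P_x + 5·P_y)·x = M.
Demand: x*(P_x,P_y,M) = M/(P_x + 5·P_y), y* = 5·M/(P_x + 5·P_y).
Here 15.16 + 5·32.72 = 178.76, giving x* = 0.1231.

x* = 0.1231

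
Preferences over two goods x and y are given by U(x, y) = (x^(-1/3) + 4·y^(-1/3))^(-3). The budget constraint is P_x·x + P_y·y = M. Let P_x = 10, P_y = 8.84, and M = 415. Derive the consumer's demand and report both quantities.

x* = 11.0886, y* = 34.402

MRS = MU_x/MU_y = (1/4)·(y/x)^(4/3). Set equal to P_x/P_y.
Hence y/x = (4·P_x/P_y)^(1/(4/3)), i.e. raised to the 0.75 power.
Substitute y = (y/x)·x into the budget: x* = M/(P_x + P_y·(y/x)).
Numerically y/x = 3.102457, so x* = 415/(10 + 8.84·3.102457) = 11.0886 and y* = 3.102457·11.0886 = 34.402.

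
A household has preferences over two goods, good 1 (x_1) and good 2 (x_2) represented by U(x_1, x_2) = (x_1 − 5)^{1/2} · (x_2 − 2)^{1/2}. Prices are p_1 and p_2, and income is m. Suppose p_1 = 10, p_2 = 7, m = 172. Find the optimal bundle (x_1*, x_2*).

x_1* = 10.4, x_2* = 9.7143

Discretionary income = 172 − 5·10 − 2·7 = 108; x_1* = 5 + 0.5·108/10 = 10.4; x_2* = 2 + 0.5·108/7 = 9.7143.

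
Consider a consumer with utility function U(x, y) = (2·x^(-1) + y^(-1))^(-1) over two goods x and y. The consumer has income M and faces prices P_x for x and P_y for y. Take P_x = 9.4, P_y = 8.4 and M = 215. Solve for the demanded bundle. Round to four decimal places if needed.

x* = 13.7088, y* = 10.2544

From the CES first-order condition, 2·(y/x)^(2) = P_x/P_y.
Solve for the ratio: y/x = [(1/2)·P_x/P_y]^(0.5).
Substitute y = (y/x)·x into the budget: x* = M/(P_x + P_y·(y/x)).
Numerically y/x = 0.748013, so x* = 215/(9.4 + 8.4·0.748013) = 13.7088 and y* = 0.748013·13.7088 = 10.2544.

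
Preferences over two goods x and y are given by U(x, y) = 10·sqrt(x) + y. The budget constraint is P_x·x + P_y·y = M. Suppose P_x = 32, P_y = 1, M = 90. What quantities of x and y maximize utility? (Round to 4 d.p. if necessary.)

Set MRS = P_x/P_y: 5·x^(−1/2) = P_x/P_y.
Thus x* = (5·P_y/P_x)² — independent of M — with the rest of income spent on y.
Plugging in: x* = (5·1/32)² = 0.0244, y* = 89.2188.

x* = 0.0244, y* = 89.2188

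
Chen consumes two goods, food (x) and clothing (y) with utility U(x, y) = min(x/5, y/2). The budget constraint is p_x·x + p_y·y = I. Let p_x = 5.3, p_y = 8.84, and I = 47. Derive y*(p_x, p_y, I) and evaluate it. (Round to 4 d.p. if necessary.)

y* = 2.1277

Demand: x*(p_x,p_y,I) = 5·I/(5·p_x + 2·p_y), y* = 2·I/(5·p_x + 2·p_y).
Here 5·5.3 + 2·8.84 = 44.18, giving y* = 2.1277.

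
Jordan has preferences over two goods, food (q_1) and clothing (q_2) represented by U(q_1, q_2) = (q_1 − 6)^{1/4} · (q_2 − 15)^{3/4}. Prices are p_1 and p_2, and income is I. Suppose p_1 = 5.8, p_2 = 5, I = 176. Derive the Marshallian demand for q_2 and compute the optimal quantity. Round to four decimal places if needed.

MRS = (1/3)·(q_2−15)/(q_1−6). Tangency with p_1/p_2 gives q_2−15 = 3·(p_1/p_2)·(q_1−6).
After buying the subsistence bundle (6, 15), a share 0.25 of the remaining income goes to q_1: q_1* = 6 + 0.25·(I − 6p_1 − 15p_2)/p_1.
Discretionary income = 176 − 6·5.8 − 15·5 = 66.2; q_2* = 15 + 0.75·66.2/5 = 24.93.

q_2* = 24.93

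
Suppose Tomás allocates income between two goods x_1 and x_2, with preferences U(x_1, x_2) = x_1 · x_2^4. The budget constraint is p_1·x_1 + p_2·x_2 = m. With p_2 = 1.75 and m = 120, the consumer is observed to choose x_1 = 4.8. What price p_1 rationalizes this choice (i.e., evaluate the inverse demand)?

Tangency: MRS = (1/4)·x_2/x_1 = p_1/p_2.
So p_2·x_2 = 4·p_1·x_1; combined with the budget, a share 0.2 of income goes to x_1.
Demand: x_1*(p_1,p_2,m) = 0.2·m/p_1 and x_2* = 0.8·m/p_2.
Set x_1* = 4.8 in the demand function and solve for p_1: p_1 = 5.

p_1 = 5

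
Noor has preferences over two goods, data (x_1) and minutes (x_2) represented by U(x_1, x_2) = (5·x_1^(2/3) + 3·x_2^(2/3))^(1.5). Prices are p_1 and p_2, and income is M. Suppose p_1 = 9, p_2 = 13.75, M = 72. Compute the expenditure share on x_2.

MU_x_1 ∝ 5·x_1^(-1/3), MU_x_2 ∝ 3·x_2^(-1/3), so MRS = (5/3)·(x_2/x_1)^(1/3) = p_1/p_2.
Hence x_2/x_1 = ((3/5)·p_1/p_2)^(1/(1/3)), i.e. raised to the 3 power.
Substitute x_2 = (x_2/x_1)·x_1 into the budget: x_1* = M/(p_1 + p_2·(x_2/x_1)).
Numerically x_2/x_1 = 0.060572, so x_1* = 72/(9 + 13.75·0.060572) = 7.3224 and x_2* = 0.060572·7.3224 = 0.4435.
Expenditure on x_2: 13.75·0.4435 = 6.0986; share = 0.0847.

share on x_2 = 0.0847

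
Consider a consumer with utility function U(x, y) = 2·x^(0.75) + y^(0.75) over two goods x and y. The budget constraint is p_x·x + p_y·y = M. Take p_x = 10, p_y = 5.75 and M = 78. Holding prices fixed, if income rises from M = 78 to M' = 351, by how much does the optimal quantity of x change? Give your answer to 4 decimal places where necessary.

From the CES first-order condition, 2·(y/x)^(0.25) = p_x/p_y.
Hence y/x = ((1/2)·p_x/p_y)^(1/(0.25)), i.e. raised to the 4 power.
With the ratio pinned down, the budget gives x* = M/(p_x + p_y·(y/x)) and y* = (y/x)·x*.
Numerically y/x = 0.571753, so x* = 78/(10 + 5.75·0.571753) = 5.8701.
At M' = 351: x* = 26.4156. Change: 26.4156 − 5.8701 = 20.5455.

Δx* = 20.5455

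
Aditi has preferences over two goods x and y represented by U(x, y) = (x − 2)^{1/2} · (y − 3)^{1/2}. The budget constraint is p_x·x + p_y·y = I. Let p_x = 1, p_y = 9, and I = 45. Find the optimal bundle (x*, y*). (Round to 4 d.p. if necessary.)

MRS = (y−3)/(x−2). Tangency with p_x/p_y gives y−3 = (p_x/p_y)·(x−2).
After buying the subsistence bundle (2, 3), a share 0.5 of the remaining income goes to x: x* = 2 + 0.5·(I − 2p_x − 3p_y)/p_x.
Discretionary income = 45 − 2·1 − 3·9 = 16; x* = 2 + 0.5·16/1 = 10; y* = 3 + 0.5·16/9 = 3.8889.

x* = 10, y* = 3.8889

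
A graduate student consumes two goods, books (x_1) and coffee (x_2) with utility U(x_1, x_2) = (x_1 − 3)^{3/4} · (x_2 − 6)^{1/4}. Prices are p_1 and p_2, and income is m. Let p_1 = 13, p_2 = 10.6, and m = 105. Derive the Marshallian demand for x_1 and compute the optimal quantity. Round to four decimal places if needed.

MRS = 3·(x_2−6)/(x_1−3). Tangency with p_1/p_2 gives x_2−6 = (1/3)·(p_1/p_2)·(x_1−3).
Substituting into the budget: x_1* = 3 + 0.75·(m − 3·p_1 − 6·p_2)/p_1, and x_2* = 6 + 0.25·(…)/p_2.
Discretionary income = 105 − 3·13 − 6·10.6 = 2.4; x_1* = 3 + 0.75·2.4/13 = 3.1385.

x_1* = 3.1385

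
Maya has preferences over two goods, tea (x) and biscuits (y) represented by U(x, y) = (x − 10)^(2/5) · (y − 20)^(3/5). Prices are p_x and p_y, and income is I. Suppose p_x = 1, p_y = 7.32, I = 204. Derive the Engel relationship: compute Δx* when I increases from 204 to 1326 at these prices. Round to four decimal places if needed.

Δx* = 448.8

Discretionary income = 204 − 10·1 − 20·7.32 = 47.6; x* = 10 + 0.4·47.6/1 = 29.04.
At I' = 1326: x* = 477.84. Change: 477.84 − 29.04 = 448.8.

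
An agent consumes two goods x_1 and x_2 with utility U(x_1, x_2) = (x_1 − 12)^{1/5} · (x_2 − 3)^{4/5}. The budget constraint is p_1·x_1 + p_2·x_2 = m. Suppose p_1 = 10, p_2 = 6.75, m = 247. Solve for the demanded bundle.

x_1* = 14.135, x_2* = 15.6519

Substituting into the budget: x_1* = 12 + 0.2·(m − 12·p_1 − 3·p_2)/p_1, and x_2* = 3 + 0.8·(…)/p_2.
Discretionary income = 247 − 12·10 − 3·6.75 = 106.75; x_1* = 12 + 0.2·106.75/10 = 14.135; x_2* = 3 + 0.8·106.75/6.75 = 15.6519.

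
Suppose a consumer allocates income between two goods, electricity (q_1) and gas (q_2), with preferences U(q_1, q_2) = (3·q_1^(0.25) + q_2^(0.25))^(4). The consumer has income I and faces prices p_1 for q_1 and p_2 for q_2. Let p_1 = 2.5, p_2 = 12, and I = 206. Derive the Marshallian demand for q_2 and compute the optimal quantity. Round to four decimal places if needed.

q_2* = 2.0686

MU_q_1 ∝ 3·q_1^(-0.75), MU_q_2 ∝ q_2^(-0.75), so MRS = 3·(q_2/q_1)^(0.75) = p_1/p_2.
Hence q_2/q_1 = ((1/3)·p_1/p_2)^(1/(0.75)), i.e. raised to the 4/3 power.
With the ratio pinned down, the budget gives q_1* = I/(p_1 + p_2·(q_2/q_1)) and q_2* = (q_2/q_1)·q_1*.
Numerically q_2/q_1 = 0.028544, so q_1* = 206/(2.5 + 12·0.028544) = 72.4707 and q_2* = 0.028544·72.4707 = 2.0686.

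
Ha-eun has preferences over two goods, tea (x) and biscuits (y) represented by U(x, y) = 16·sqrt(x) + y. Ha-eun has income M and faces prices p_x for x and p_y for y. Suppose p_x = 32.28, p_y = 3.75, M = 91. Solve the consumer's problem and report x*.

Solve: √x = 8·p_y/p_x, so x*(p_x,p_y) = (8·p_y/p_x)², and y* = (M − p_x·x*)/p_y.
Plugging in: x* = (8·3.75/32.28)² = 0.8637.

x* = 0.8637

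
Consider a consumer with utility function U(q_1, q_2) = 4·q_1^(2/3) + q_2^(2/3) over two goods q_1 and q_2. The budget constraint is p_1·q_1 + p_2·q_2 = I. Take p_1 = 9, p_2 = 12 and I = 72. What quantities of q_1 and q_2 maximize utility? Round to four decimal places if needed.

Substitute q_2 = (q_2/q_1)·q_1 into the budget: q_1* = I/(p_1 + p_2·(q_2/q_1)).
Numerically q_2/q_1 = 0.006592, so q_1* = 72/(9 + 12·0.006592) = 7.9303 and q_2* = 0.006592·7.9303 = 0.0523.

q_1* = 7.9303, q_2* = 0.0523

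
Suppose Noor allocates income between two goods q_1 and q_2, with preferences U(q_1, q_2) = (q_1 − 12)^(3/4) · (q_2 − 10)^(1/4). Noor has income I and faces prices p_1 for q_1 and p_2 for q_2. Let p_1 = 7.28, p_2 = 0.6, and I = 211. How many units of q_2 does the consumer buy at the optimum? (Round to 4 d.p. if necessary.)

Let q_1' = q_1−12, q_2' = q_2−10. MRS = 3·q_2'/q_1' = p_1/p_2.
After buying the subsistence bundle (12, 10), a share 0.75 of the remaining income goes to q_1: q_1* = 12 + 0.75·(I − 12p_1 − 10p_2)/p_1.
Discretionary income = 211 − 12·7.28 − 10·0.6 = 117.64; q_2* = 10 + 0.25·117.64/0.6 = 59.0167.

q_2* = 59.0167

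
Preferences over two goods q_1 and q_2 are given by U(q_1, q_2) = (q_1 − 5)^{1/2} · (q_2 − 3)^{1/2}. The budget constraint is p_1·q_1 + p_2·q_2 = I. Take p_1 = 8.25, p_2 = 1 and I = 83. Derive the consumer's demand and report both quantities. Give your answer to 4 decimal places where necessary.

q_1* = 7.3485, q_2* = 22.375

MRS = (q_2−3)/(q_1−5). Tangency with p_1/p_2 gives q_2−3 = (p_1/p_2)·(q_1−5).
Substituting into the budget: q_1* = 5 + 0.5·(I − 5·p_1 − 3·p_2)/p_1, and q_2* = 3 + 0.5·(…)/p_2.
Discretionary income = 83 − 5·8.25 − 3·1 = 38.75; q_1* = 5 + 0.5·38.75/8.25 = 7.3485; q_2* = 3 + 0.5·38.75/1 = 22.375.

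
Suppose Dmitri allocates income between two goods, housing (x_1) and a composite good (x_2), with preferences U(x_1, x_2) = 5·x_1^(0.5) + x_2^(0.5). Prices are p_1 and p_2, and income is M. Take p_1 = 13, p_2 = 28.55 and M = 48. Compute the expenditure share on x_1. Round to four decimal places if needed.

share on x_1 = 0.9821

MRS = MU_x_1/MU_x_2 = 5·(x_2/x_1)^(0.5). Set equal to p_1/p_2.
Solve for the ratio: x_2/x_1 = [(1/5)·p_1/p_2]^(2).
With the ratio pinned down, the budget gives x_1* = M/(p_1 + p_2·(x_2/x_1)) and x_2* = (x_2/x_1)·x_1*.
Numerically x_2/x_1 = 0.008293, so x_1* = 48/(13 + 28.55·0.008293) = 3.6263 and x_2* = 0.008293·3.6263 = 0.0301.
Expenditure on x_1: 13·3.6263 = 47.1414; share = 0.9821.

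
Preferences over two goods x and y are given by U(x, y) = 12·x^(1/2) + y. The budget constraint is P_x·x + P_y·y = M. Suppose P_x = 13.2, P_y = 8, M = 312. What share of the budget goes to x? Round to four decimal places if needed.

share on x = 0.5594

Utility is quasi-linear in y; the FOC for x is 6/√x = P_x/P_y.
Solve: √x = 6·P_y/P_x, so x*(P_x,P_y) = (6·P_y/P_x)², and y* = (M − P_x·x*)/P_y.
Plugging in: x* = (6·8/13.2)² = 13.2231, y* = 17.1818.
Expenditure on x: 13.2·13.2231 = 174.5455; share = 0.5594.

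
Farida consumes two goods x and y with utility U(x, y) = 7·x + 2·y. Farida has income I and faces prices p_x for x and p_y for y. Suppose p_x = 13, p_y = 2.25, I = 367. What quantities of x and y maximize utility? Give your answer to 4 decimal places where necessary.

y gives more utility per dollar, so spend all income on y: y* = I/p_y, x* = 0.
Numerically: x* = 0, y* = 163.1111.

x* = 0, y* = 163.1111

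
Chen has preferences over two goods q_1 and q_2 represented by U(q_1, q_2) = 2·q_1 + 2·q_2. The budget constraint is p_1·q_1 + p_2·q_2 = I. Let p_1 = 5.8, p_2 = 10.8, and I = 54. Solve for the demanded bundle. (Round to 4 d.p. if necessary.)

q_1* = 9.3103, q_2* = 0

Numerically: q_1* = 9.3103, q_2* = 0.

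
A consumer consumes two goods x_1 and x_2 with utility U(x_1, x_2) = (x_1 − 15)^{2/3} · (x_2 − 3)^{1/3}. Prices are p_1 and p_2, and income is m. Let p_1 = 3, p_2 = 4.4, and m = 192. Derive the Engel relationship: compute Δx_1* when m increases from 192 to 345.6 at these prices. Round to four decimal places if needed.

This is Cobb-Douglas in (x_1−15, x_2−3): tangency gives 2/3·p_2·(x_2−3) = 1/3·p_1·(x_1−15).
Substituting into the budget: x_1* = 15 + 2/3·(m − 15·p_1 − 3·p_2)/p_1, and x_2* = 3 + 1/3·(…)/p_2.
Discretionary income = 192 − 15·3 − 3·4.4 = 133.8; x_1* = 15 + 2/3·133.8/3 = 44.7333.
At m' = 345.6: x_1* = 78.8667. Change: 78.8667 − 44.7333 = 34.1333.

Δx_1* = 34.1333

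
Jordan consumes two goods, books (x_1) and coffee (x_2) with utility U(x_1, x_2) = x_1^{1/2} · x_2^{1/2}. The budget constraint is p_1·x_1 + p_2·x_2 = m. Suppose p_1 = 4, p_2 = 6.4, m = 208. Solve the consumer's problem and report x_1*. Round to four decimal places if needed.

x_1* = 26

Tangency: MRS = x_2/x_1 = p_1/p_2.
Rearranging, p_2·x_2 = p_1·x_1. Substituting into the budget gives p_1·x_1·(1 + 1) = m.
Demand: x_1*(p_1,p_2,m) = 0.5·m/p_1 and x_2* = 0.5·m/p_2.
At p_1=4, p_2=6.4, m=208: x_1* = 0.5·208/4 = 26.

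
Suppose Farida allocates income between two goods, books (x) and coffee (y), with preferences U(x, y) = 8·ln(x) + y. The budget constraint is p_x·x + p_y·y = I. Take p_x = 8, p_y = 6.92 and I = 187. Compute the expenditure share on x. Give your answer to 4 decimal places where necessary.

share on x = 0.296

MU_x = 8/x, MU_y = 1. Tangency: 8/x = p_x/p_y.
So x*(p_x,p_y) = 8·p_y/p_x, independent of income; and y* = (I − 8·p_y)/p_y.
At the given prices: x* = 8·6.92/8 = 6.92, and y* = 19.0231.
Expenditure on x: 8·6.92 = 55.36; share = 0.296.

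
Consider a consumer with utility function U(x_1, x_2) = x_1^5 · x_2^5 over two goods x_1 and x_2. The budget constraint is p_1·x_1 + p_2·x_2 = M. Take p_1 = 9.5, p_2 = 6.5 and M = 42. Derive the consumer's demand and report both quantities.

x_1* = 2.2105, x_2* = 3.2308

Demand: x_1*(p_1,p_2,M) = 0.5·M/p_1 and x_2* = 0.5·M/p_2.
At p_1=9.5, p_2=6.5, M=42: x_1* = 0.5·42/9.5 = 2.2105, x_2* = 3.2308.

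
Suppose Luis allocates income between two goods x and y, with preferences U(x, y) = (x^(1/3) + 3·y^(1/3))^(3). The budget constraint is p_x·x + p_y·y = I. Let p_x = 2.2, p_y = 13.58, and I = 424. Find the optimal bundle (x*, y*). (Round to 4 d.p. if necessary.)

Substitute y = (y/x)·x into the budget: x* = I/(p_x + p_y·(y/x)).
Numerically y/x = 0.338818, so x* = 424/(2.2 + 13.58·0.338818) = 62.3424 and y* = 0.338818·62.3424 = 21.1227.

x* = 62.3424, y* = 21.1227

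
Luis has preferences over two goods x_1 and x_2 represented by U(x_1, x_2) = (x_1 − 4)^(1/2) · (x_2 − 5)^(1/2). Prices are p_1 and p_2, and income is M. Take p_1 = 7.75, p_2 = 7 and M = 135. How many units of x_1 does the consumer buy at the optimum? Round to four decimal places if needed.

This is Cobb-Douglas in (x_1−4, x_2−5): tangency gives 0.5·p_2·(x_2−5) = 0.5·p_1·(x_1−4).
Substituting into the budget: x_1* = 4 + 0.5·(M − 4·p_1 − 5·p_2)/p_1, and x_2* = 5 + 0.5·(…)/p_2.
Discretionary income = 135 − 4·7.75 − 5·7 = 69; x_1* = 4 + 0.5·69/7.75 = 8.4516.

x_1* = 8.4516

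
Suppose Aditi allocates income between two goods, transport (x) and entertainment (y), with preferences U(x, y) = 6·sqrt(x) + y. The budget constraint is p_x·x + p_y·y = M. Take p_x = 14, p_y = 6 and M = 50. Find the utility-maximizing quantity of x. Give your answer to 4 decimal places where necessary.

x* = 1.6531

Utility is quasi-linear in y; the FOC for x is 3/√x = p_x/p_y.
Solve: √x = 3·p_y/p_x, so x*(p_x,p_y) = (3·p_y/p_x)², and y* = (M − p_x·x*)/p_y.
Plugging in: x* = (3·6/14)² = 1.6531.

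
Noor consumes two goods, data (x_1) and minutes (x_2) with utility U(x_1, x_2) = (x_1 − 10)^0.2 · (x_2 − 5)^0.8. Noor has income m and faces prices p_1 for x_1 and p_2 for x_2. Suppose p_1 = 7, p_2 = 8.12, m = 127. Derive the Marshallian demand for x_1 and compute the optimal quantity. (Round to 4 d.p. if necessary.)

x_1* = 10.4686

MRS = (1/4)·(x_2−5)/(x_1−10). Tangency with p_1/p_2 gives x_2−5 = 4·(p_1/p_2)·(x_1−10).
After buying the subsistence bundle (10, 5), a share 0.2 of the remaining income goes to x_1: x_1* = 10 + 0.2·(m − 10p_1 − 5p_2)/p_1.
Discretionary income = 127 − 10·7 − 5·8.12 = 16.4; x_1* = 10 + 0.2·16.4/7 = 10.4686.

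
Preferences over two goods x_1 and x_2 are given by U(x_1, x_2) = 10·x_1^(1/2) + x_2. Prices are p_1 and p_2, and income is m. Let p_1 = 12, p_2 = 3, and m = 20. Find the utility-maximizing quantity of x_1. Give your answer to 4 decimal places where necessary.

x_1* = 1.5625

Plugging in: x_1* = (5·3/12)² = 1.5625.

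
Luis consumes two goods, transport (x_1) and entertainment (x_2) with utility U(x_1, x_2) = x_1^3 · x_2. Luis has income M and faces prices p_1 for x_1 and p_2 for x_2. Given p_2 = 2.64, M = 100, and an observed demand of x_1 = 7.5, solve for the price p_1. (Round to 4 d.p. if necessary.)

MU_x_1/MU_x_2 = (3·x_2)/(x_1); tangency sets this equal to p_1/p_2.
So 3·p_2·x_2 = p_1·x_1; combined with the budget, a share 0.75 of income goes to x_1.
Demand: x_1*(p_1,p_2,M) = 0.75·M/p_1 and x_2* = 0.25·M/p_2.
Set x_1* = 7.5 in the demand function and solve for p_1: p_1 = 10.

p_1 = 10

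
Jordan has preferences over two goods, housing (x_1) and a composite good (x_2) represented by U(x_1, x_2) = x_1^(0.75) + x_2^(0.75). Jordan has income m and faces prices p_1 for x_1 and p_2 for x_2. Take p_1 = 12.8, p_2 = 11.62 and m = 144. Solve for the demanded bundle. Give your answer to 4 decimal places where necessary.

MU_x_1 ∝ x_1^(-0.25), MU_x_2 ∝ x_2^(-0.25), so MRS = (x_2/x_1)^(0.25) = p_1/p_2.
Hence x_2/x_1 = (p_1/p_2)^(1/(0.25)), i.e. raised to the 4 power.
Substitute x_2 = (x_2/x_1)·x_1 into the budget: x_1* = m/(p_1 + p_2·(x_2/x_1)).
Numerically x_2/x_1 = 1.472365, so x_1* = 144/(12.8 + 11.62·1.472365) = 4.8146 and x_2* = 1.472365·4.8146 = 7.0889.

x_1* = 4.8146, x_2* = 7.0889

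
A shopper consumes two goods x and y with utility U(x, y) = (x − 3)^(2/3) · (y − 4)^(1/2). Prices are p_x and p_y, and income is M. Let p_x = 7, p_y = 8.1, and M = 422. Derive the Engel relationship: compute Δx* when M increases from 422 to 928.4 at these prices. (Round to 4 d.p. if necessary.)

MRS = (4/3)·(y−4)/(x−3). Tangency with p_x/p_y gives y−4 = (3/4)·(p_x/p_y)·(x−3).
Substituting into the budget: x* = 3 + 4/7·(M − 3·p_x − 4·p_y)/p_x, and y* = 4 + 3/7·(…)/p_y.
Discretionary income = 422 − 3·7 − 4·8.1 = 368.6; x* = 3 + 4/7·368.6/7 = 33.0898.
At M' = 928.4: x* = 74.4286. Change: 74.4286 − 33.0898 = 41.3388.

Δx* = 41.3388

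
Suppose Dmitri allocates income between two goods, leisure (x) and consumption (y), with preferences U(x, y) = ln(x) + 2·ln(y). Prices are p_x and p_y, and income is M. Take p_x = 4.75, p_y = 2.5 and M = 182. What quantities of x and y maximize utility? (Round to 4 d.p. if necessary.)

Demand: x*(p_x,p_y,M) = 1/3·M/p_x and y* = 2/3·M/p_y.
At p_x=4.75, p_y=2.5, M=182: x* = 1/3·182/4.75 = 12.7719, y* = 48.5333.

x* = 12.7719, y* = 48.5333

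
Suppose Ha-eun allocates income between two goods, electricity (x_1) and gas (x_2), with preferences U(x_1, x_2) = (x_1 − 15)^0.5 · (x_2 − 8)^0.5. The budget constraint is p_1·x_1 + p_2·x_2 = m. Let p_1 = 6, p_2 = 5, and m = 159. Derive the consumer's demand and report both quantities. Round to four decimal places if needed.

MRS = (x_2−8)/(x_1−15). Tangency with p_1/p_2 gives x_2−8 = (p_1/p_2)·(x_1−15).
After buying the subsistence bundle (15, 8), a share 0.5 of the remaining income goes to x_1: x_1* = 15 + 0.5·(m − 15p_1 − 8p_2)/p_1.
Discretionary income = 159 − 15·6 − 8·5 = 29; x_1* = 15 + 0.5·29/6 = 17.4167; x_2* = 8 + 0.5·29/5 = 10.9.

x_1* = 17.4167, x_2* = 10.9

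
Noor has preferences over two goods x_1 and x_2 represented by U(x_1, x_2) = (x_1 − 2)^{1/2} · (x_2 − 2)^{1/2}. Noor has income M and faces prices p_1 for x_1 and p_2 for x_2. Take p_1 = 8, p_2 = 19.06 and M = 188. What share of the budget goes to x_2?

Let x_1' = x_1−2, x_2' = x_2−2. MRS = x_2'/x_1' = p_1/p_2.
After buying the subsistence bundle (2, 2), a share 0.5 of the remaining income goes to x_1: x_1* = 2 + 0.5·(M − 2p_1 − 2p_2)/p_1.
Discretionary income = 188 − 2·8 − 2·19.06 = 133.88; x_1* = 2 + 0.5·133.88/8 = 10.3675; x_2* = 2 + 0.5·133.88/19.06 = 5.5121.
Expenditure on x_2: 19.06·5.5121 = 105.06; share = 0.5588.

share on x_2 = 0.5588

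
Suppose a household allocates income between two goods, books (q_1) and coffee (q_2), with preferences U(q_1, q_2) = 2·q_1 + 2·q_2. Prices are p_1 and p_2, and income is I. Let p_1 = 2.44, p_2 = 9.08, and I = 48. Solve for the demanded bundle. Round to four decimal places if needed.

Perfect substitutes: compare marginal utility per dollar. 2/p_1 vs 2/p_2 → 0.8197 vs 0.2203.
q_1 gives more utility per dollar, so spend all income on q_1: q_1* = I/p_1, q_2* = 0.
Numerically: q_1* = 19.6721, q_2* = 0.

q_1* = 19.6721, q_2* = 0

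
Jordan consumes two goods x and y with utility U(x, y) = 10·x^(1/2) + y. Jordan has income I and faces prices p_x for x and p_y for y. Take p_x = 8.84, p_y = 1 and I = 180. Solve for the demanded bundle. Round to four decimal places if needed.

Utility is quasi-linear in y; the FOC for x is 5/√x = p_x/p_y.
Thus x* = (5·p_y/p_x)² — independent of I — with the rest of income spent on y.
Plugging in: x* = (5·1/8.84)² = 0.3199, y* = 177.1719.

x* = 0.3199, y* = 177.1719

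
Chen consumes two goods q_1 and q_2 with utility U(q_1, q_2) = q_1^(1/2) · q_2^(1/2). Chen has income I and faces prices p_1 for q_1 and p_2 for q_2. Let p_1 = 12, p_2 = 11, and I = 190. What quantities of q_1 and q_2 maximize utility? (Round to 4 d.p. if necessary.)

q_1* = 7.9167, q_2* = 8.6364

Demand: q_1*(p_1,p_2,I) = 0.5·I/p_1 and q_2* = 0.5·I/p_2.
At p_1=12, p_2=11, I=190: q_1* = 0.5·190/12 = 7.9167, q_2* = 8.6364.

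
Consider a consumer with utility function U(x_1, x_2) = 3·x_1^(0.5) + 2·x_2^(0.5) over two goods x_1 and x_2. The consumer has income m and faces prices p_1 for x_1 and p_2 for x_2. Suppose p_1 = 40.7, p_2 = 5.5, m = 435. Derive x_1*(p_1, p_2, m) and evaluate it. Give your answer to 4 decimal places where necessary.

x_1* = 2.492

MU_x_1 ∝ 3·x_1^(-0.5), MU_x_2 ∝ 2·x_2^(-0.5), so MRS = (3/2)·(x_2/x_1)^(0.5) = p_1/p_2.
Solve for the ratio: x_2/x_1 = [(2/3)·p_1/p_2]^(2).
With the ratio pinned down, the budget gives x_1* = m/(p_1 + p_2·(x_2/x_1)) and x_2* = (x_2/x_1)·x_1*.
Numerically x_2/x_1 = 24.337778, so x_1* = 435/(40.7 + 5.5·24.337778) = 2.492.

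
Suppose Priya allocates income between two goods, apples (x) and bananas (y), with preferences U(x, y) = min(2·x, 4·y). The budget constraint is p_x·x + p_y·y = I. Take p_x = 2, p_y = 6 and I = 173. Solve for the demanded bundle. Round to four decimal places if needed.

x* = 34.6, y* = 17.3

Leontief preferences: the optimum is at the kink where x/4 = y/2, i.e. y = (1/2)·x.
Budget: p_x·x + p_y·(1/2)·x = I, so (4·p_x + 2·p_y)·x = 4·I.
Demand: x*(p_x,p_y,I) = 4·I/(4·p_x + 2·p_y), y* = 2·I/(4·p_x + 2·p_y).
Here 4·2 + 2·6 = 20, giving x* = 34.6 and y* = 17.3.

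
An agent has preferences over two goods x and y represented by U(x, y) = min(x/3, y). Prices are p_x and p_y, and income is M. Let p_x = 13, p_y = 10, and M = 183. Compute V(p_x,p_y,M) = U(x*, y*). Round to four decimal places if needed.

With perfect complements, no substitution: consume in ratio x:y = 3:1.
Budget: p_x·x + p_y·(1/3)·x = M, so (3·p_x + p_y)·x = 3·M.
Demand: x*(p_x,p_y,M) = 3·M/(3·p_x + p_y), y* = M/(3·p_x + p_y).
Here 3·13 + 10 = 49, giving x* = 11.2041 and y* = 3.7347.
Utility at the optimum: U(11.2041, 3.7347) = 3.7347.

V = 3.7347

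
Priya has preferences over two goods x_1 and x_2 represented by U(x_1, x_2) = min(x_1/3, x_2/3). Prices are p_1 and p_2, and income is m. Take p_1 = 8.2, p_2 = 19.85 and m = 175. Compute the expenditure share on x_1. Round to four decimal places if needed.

Here 3·8.2 + 3·19.85 = 84.15, giving x_1* = 6.2389 and x_2* = 6.2389.
Expenditure on x_1: 8.2·6.2389 = 51.1586; share = 0.2923.

share on x_1 = 0.2923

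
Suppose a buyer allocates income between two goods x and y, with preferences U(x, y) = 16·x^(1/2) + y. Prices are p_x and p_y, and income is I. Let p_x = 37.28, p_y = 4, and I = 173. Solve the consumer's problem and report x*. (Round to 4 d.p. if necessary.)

Utility is quasi-linear in y; the FOC for x is 8/√x = p_x/p_y.
Solve: √x = 8·p_y/p_x, so x*(p_x,p_y) = (8·p_y/p_x)², and y* = (I − p_x·x*)/p_y.
Plugging in: x* = (8·4/37.28)² = 0.7368.

x* = 0.7368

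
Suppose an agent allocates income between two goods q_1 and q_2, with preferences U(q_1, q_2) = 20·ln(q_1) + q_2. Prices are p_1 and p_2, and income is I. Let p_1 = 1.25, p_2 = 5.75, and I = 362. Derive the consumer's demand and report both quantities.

Set MRS = p_1/p_2: (20/q_1)/1 = p_1/p_2.
So q_1*(p_1,p_2) = 20·p_2/p_1, independent of income; and q_2* = (I − 20·p_2)/p_2.
At the given prices: q_1* = 20·5.75/1.25 = 92, and q_2* = 42.9565.

q_1* = 92, q_2* = 42.9565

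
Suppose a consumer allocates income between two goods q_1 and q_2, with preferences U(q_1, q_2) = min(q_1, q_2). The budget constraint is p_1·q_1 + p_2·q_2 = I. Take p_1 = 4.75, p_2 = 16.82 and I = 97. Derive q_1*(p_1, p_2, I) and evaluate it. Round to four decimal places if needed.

q_1* = 4.497

Leontief preferences: the optimum is at the kink where q_1/1 = q_2/1, i.e. q_2 = q_1.
Budget: p_1·q_1 + p_2·q_1 = I, so (p_1 + p_2)·q_1 = I.
Demand: q_1*(p_1,p_2,I) = I/(p_1 + p_2), q_2* = I/(p_1 + p_2).
Here 4.75 + 16.82 = 21.57, giving q_1* = 4.497.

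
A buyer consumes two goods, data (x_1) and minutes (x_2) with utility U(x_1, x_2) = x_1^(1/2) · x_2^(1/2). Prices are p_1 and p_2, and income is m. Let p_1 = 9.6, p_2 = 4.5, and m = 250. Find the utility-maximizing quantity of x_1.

MU_x_1/MU_x_2 = (0.5·x_2)/(0.5·x_1); tangency sets this equal to p_1/p_2.
So 0.5·p_2·x_2 = 0.5·p_1·x_1; combined with the budget, a share 0.5 of income goes to x_1.
Demand: x_1*(p_1,p_2,m) = 0.5·m/p_1 and x_2* = 0.5·m/p_2.
At p_1=9.6, p_2=4.5, m=250: x_1* = 0.5·250/9.6 = 13.0208.

x_1* = 13.0208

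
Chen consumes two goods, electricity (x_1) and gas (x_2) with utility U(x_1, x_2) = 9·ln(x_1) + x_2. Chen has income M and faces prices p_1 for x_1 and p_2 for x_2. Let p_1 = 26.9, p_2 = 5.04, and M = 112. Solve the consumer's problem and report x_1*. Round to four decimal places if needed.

x_1* = 1.6862

MU_x_1 = 9/x_1, MU_x_2 = 1. Tangency: 9/x_1 = p_1/p_2.
So x_1*(p_1,p_2) = 9·p_2/p_1, independent of income; and x_2* = (M − 9·p_2)/p_2.
At the given prices: x_1* = 9·5.04/26.9 = 1.6862.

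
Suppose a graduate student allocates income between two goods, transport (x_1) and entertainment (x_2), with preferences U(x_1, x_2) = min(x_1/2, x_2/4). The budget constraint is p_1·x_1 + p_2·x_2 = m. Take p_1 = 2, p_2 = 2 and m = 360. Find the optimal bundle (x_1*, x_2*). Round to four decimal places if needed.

Leontief preferences: the optimum is at the kink where x_1/2 = x_2/4, i.e. x_2 = 2·x_1.
Budget: p_1·x_1 + p_2·2·x_1 = m, so (2·p_1 + 4·p_2)·x_1 = 2·m.
Demand: x_1*(p_1,p_2,m) = 2·m/(2·p_1 + 4·p_2), x_2* = 4·m/(2·p_1 + 4·p_2).
Here 2·2 + 4·2 = 12, giving x_1* = 60 and x_2* = 120.

x_1* = 60, x_2* = 120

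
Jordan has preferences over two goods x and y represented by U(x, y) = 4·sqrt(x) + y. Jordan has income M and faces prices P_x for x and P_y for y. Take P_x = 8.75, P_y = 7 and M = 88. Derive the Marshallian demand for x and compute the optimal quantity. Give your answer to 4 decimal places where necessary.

Utility is quasi-linear in y; the FOC for x is 2/√x = P_x/P_y.
Solve: √x = 2·P_y/P_x, so x*(P_x,P_y) = (2·P_y/P_x)², and y* = (M − P_x·x*)/P_y.
Plugging in: x* = (2·7/8.75)² = 2.56.

x* = 2.56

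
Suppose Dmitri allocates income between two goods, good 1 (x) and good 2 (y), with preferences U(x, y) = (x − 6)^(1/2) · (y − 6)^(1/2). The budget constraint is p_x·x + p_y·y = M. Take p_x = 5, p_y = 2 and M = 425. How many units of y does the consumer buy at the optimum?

Let x' = x−6, y' = y−6. MRS = y'/x' = p_x/p_y.
Substituting into the budget: x* = 6 + 0.5·(M − 6·p_x − 6·p_y)/p_x, and y* = 6 + 0.5·(…)/p_y.
Discretionary income = 425 − 6·5 − 6·2 = 383; y* = 6 + 0.5·383/2 = 101.75.

y* = 101.75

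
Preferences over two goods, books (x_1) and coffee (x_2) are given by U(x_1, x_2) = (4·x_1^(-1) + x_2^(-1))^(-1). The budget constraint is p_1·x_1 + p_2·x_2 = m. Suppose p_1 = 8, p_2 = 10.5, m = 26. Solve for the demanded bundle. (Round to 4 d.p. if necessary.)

x_1* = 2.0663, x_2* = 0.9018

Substitute x_2 = (x_2/x_1)·x_1 into the budget: x_1* = m/(p_1 + p_2·(x_2/x_1)).
Numerically x_2/x_1 = 0.436436, so x_1* = 26/(8 + 10.5·0.436436) = 2.0663 and x_2* = 0.436436·2.0663 = 0.9018.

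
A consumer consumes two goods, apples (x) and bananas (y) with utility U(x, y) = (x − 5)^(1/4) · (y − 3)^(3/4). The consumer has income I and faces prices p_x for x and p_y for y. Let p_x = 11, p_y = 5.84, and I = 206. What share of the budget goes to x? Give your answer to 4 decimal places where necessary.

share on x = 0.429

After buying the subsistence bundle (5, 3), a share 0.25 of the remaining income goes to x: x* = 5 + 0.25·(I − 5p_x − 3p_y)/p_x.
Discretionary income = 206 − 5·11 − 3·5.84 = 133.48; x* = 5 + 0.25·133.48/11 = 8.0336; y* = 3 + 0.75·133.48/5.84 = 20.1421.
Expenditure on x: 11·8.0336 = 88.37; share = 0.429.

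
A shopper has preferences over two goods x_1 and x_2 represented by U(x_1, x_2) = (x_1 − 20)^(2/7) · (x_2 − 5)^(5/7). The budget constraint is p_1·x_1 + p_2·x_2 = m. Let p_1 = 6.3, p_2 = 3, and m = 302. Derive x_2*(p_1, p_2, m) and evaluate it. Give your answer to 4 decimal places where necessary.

x_2* = 43.3333

MRS = (2/5)·(x_2−5)/(x_1−20). Tangency with p_1/p_2 gives x_2−5 = (5/2)·(p_1/p_2)·(x_1−20).
Substituting into the budget: x_1* = 20 + 2/7·(m − 20·p_1 − 5·p_2)/p_1, and x_2* = 5 + 5/7·(…)/p_2.
Discretionary income = 302 − 20·6.3 − 5·3 = 161; x_2* = 5 + 5/7·161/3 = 43.3333.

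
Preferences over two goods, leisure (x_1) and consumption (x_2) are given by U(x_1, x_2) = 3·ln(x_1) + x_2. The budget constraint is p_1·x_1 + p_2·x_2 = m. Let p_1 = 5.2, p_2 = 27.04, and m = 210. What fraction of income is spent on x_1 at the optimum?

share on x_1 = 0.3863

At the given prices: x_1* = 3·27.04/5.2 = 15.6, and x_2* = 4.7663.
Expenditure on x_1: 5.2·15.6 = 81.12; share = 0.3863.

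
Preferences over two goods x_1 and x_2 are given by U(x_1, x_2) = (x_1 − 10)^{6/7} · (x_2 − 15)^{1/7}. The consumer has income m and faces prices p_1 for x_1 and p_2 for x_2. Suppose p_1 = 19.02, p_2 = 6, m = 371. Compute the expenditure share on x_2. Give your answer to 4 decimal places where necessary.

share on x_2 = 0.2776

Let x_1' = x_1−10, x_2' = x_2−15. MRS = 6·x_2'/x_1' = p_1/p_2.
After buying the subsistence bundle (10, 15), a share 6/7 of the remaining income goes to x_1: x_1* = 10 + 6/7·(m − 10p_1 − 15p_2)/p_1.
Discretionary income = 371 − 10·19.02 − 15·6 = 90.8; x_1* = 10 + 6/7·90.8/19.02 = 14.0919; x_2* = 15 + 1/7·90.8/6 = 17.1619.
Expenditure on x_2: 6·17.1619 = 102.9714; share = 0.2776.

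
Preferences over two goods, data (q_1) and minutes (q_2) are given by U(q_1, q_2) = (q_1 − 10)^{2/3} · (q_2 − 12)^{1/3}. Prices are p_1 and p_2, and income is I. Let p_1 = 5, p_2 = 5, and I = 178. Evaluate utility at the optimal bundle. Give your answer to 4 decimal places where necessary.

This is Cobb-Douglas in (q_1−10, q_2−12): tangency gives 2/3·p_2·(q_2−12) = 1/3·p_1·(q_1−10).
Substituting into the budget: q_1* = 10 + 2/3·(I − 10·p_1 − 12·p_2)/p_1, and q_2* = 12 + 1/3·(…)/p_2.
Discretionary income = 178 − 10·5 − 12·5 = 68; q_1* = 10 + 2/3·68/5 = 19.0667; q_2* = 12 + 1/3·68/5 = 16.5333.
Utility at the optimum: U(19.0667, 16.5333) = 7.1962.

V = 7.1962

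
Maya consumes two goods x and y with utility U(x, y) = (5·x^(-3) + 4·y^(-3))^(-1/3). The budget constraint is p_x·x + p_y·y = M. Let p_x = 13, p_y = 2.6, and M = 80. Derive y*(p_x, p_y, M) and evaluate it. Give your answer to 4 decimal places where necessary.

y* = 6.784

From the CES first-order condition, (5/4)·(y/x)^(4) = p_x/p_y.
Hence y/x = ((4/5)·p_x/p_y)^(1/(4)), i.e. raised to the 0.25 power.
Substitute y = (y/x)·x into the budget: x* = M/(p_x + p_y·(y/x)).
Numerically y/x = 1.414214, so x* = 80/(13 + 2.6·1.414214) = 4.797 and y* = 1.414214·4.797 = 6.784.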